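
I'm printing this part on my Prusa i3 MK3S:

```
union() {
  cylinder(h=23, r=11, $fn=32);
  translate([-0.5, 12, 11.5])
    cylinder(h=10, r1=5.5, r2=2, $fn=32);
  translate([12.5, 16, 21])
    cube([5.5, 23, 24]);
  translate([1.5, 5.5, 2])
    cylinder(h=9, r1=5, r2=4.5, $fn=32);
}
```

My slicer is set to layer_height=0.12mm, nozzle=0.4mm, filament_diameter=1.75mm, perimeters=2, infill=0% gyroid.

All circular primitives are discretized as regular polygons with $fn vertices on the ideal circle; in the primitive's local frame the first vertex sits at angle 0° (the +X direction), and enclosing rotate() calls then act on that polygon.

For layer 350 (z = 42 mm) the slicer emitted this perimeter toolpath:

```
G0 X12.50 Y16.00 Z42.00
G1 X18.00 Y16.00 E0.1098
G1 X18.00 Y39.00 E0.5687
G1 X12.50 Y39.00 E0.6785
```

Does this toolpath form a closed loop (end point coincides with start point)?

no

Start point (G0): (12.50, 16.00). End point (last G1): the path does not return to the start — open.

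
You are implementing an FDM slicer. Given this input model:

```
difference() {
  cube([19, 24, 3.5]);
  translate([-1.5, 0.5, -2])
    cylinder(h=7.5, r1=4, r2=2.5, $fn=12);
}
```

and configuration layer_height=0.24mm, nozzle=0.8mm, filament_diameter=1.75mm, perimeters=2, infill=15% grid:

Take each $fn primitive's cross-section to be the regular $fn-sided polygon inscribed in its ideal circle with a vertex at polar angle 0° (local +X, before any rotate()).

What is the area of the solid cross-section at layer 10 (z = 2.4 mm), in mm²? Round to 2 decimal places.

452.30 mm²

At z = 2.4 mm: the 19×24 cube contributes its full rectangle (area 456.00 mm²); the cone at (-1.5, 0.5) (r1=4→r2=2.5) has section circumradius 3.120 here — a regular 12-gon (area = (12/2)·3.120²·sin(360°/12) = 29.20 mm²); Taking the first minus the rest: starting from the 19×24 cube (456.00 mm²), the cone at (-1.5, 0.5) partially overlaps it — only the 3.70 mm² overlap (of its 29.20 mm²) is removed, clipping the outline — area = 452.30 mm². Overall, the cross-section is a single solid region. Net area = 452.30 mm².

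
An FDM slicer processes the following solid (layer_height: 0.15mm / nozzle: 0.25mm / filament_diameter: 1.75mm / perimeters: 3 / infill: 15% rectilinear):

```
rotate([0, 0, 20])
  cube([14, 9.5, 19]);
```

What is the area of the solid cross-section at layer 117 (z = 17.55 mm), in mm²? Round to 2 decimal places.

133.00 mm²

At z = 17.55 mm: the cube is present — its section is the full 14×9.5 rectangle (area 133.00 mm²); (rotated 20° about Z; rotation is an isometry so areas/perimeters/island counts are preserved). Overall, the cross-section is a single solid region. Net area = 133.00 mm².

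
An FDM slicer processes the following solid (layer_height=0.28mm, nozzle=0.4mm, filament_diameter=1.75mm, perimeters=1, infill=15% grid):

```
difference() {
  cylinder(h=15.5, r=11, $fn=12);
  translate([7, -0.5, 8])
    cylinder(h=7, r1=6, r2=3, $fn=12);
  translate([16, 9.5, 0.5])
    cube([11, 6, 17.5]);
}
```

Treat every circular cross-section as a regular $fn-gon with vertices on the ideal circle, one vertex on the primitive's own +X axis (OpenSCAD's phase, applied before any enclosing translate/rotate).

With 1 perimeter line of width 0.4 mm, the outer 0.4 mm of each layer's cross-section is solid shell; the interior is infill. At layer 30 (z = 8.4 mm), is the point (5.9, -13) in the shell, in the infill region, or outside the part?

outside

At z = 8.4 mm: the r=11 cylinder gives a regular 12-gon of circumradius 11 (constant along its height); the cone at (7, -0.5): at t=0.057 of its height the radius interpolates to r₁+(r₂−r₁)t = 5.829, giving a regular 12-gon of that circumradius; the cube at (16, 9.5) (footprint 11×6) is included at this height; Subtracting the remaining from the first: starting from the r=11 cylinder, the cone at (7, -0.5) partially overlaps it — only the 86.68 mm² overlap (of its 101.92 mm²) is removed, clipping the outline; the 11×6 cube at (16, 9.5) misses the remaining region (no effect) — 1 connected region. Overall, the cross-section is a single solid region. The nearest boundary edge runs (5.50, -9.53)→(-0.00, -11.00); distance from the point to it = 3.46 mm. The point is not inside any of the regions above, so it lies outside the cross-section (3.46 mm from the nearest boundary).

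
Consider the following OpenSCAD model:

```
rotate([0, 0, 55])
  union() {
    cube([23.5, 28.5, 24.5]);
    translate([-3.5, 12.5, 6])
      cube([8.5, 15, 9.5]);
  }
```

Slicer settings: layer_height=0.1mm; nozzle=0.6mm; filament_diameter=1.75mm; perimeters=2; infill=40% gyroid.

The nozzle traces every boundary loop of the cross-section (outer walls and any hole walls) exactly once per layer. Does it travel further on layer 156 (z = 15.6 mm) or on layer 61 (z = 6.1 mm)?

Layer 156 (z = 15.6): the cube (footprint 23.5×28.5) is included at this height (perimeter 104.00 mm); the cube at (-3.5, 12.5) is not intersected at this z (z outside [6, 15.5]); Combining (union): only the 23.5×28.5 cube is present, so the union is just that shape — boundary = 104.00 mm; (whole slice rotated 55° about Z — lengths, areas and connectivity unchanged). So its perimeter = 104.00 mm. Layer 61 (z = 6.1): the cube is present — its section is the full 23.5×28.5 rectangle (perimeter 104.00 mm); the cube at (-3.5, 12.5) (footprint 8.5×15) is included at this height (perimeter 47.00 mm); Merging all regions: the regions partially overlap (shared area 75.00 mm²), so the edge portions inside another operand are dropped and the merged outline is re-measured after clipping — boundary = 111.00 mm; (whole slice rotated 55° about Z — lengths, areas and connectivity unchanged). So its perimeter = 111.00 mm. Layer 61 is larger (111.00 vs 104.00 mm).

layer 61 (z = 6.1 mm)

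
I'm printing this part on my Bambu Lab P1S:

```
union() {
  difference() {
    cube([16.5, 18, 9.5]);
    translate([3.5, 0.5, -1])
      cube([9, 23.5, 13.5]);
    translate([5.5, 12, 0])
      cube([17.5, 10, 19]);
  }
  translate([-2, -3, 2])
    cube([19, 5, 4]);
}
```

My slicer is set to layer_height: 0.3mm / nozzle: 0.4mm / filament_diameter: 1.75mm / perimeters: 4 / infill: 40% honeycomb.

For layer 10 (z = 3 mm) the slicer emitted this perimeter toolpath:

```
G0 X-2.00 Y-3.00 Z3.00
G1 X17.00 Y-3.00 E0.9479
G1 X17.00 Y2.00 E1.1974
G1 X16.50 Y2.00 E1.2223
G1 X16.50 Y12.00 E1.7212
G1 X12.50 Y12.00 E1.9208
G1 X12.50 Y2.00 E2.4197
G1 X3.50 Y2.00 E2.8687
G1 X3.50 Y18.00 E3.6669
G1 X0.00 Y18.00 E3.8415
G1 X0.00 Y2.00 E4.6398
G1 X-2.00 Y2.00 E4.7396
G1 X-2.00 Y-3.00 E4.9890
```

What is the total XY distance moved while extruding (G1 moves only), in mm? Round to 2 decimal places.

Sum the Euclidean lengths of each G1 segment: total = 100.00 mm.

100.00 mm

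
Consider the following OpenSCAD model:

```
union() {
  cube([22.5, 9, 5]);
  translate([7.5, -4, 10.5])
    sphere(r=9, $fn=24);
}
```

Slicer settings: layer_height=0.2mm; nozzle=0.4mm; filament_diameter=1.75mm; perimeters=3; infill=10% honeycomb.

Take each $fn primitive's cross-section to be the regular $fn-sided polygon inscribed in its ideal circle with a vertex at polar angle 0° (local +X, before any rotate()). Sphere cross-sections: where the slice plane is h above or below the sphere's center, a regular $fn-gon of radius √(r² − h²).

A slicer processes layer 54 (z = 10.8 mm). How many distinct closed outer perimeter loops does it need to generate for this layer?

1

At z = 10.8 mm: the cube is absent (z outside [0, 5]); the sphere at (7.5, -4): section is a regular 24-gon, circumradius = √(r²−h²) = √(9²−0.3²) = 8.995; Taking the union: only the r=9 sphere at (7.5, -4) is present, so the union is just that shape — 1 connected region. The result has 1 disconnected region.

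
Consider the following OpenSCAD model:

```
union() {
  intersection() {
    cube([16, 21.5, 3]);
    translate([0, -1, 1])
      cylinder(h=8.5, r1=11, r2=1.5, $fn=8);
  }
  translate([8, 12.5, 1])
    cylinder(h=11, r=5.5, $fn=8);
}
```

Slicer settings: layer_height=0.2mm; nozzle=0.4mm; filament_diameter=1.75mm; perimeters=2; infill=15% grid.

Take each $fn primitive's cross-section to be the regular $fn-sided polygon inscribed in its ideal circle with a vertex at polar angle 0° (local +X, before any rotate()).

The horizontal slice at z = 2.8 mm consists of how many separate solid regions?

At z = 2.8 mm: the cube is present — its section is the full 16×21.5 rectangle; the cone at (0, -1): at t=0.212 of its height the radius interpolates to r₁+(r₂−r₁)t = 8.988, giving a regular 8-gon of that circumradius; Taking the intersection: the cone at (0, -1) partially overlaps the 16×21.5 cube; clipping to the common part keeps 48.34 mm² — 1 connected region; the r=5.5 cylinder at (8, 12.5) contributes a regular 8-gon of circumradius 5.5; Taking the union: the 2 present regions are separate (no shared area or edge), so areas and boundary lengths simply add and each stays a separate island — 2 connected regions. The result has 2 disconnected regions.

2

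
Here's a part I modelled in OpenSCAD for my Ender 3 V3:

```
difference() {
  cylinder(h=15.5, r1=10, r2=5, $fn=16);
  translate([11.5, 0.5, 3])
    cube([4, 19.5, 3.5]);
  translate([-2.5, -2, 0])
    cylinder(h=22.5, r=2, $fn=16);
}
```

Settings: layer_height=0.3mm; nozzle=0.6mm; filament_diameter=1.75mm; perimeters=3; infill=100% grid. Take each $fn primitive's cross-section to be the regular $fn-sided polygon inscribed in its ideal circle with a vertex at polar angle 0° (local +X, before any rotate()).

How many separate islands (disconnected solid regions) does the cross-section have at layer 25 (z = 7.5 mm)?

1

At z = 7.5 mm: the cone (r1=10→r2=5) has section circumradius 7.581 here — a regular 16-gon; the cube at (11.5, 0.5) is absent (z outside [3, 6.5]); the cylinder at (-2.5, -2): section is a regular 16-gon, circumradius r=2; Taking the first minus the rest: starting from the cone, the r=2 cylinder at (-2.5, -2) lies wholly inside it (removes its full 12.25 mm² and its 12.49 mm outline becomes a hole wall) — 1 connected region with 1 hole. Overall, the cross-section is one region with 1 hole. Island count = 1.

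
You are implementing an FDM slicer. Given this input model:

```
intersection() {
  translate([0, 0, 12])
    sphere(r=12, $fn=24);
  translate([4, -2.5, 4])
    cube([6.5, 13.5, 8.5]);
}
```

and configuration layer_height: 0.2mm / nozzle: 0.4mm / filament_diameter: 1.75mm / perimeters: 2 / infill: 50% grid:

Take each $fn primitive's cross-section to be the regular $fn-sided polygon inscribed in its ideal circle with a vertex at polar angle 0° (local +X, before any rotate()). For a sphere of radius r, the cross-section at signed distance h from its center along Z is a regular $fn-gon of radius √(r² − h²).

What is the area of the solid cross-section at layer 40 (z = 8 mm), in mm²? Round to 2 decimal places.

At z = 8 mm: the r=12 sphere slices to a regular 24-gon of circumradius 11.314 (√(r²−h²) with h=4 from center) (area = (24/2)·11.314²·sin(360°/24) = 397.55 mm²); the 6.5×13.5 cube at (4, -2.5) contributes its full rectangle (area 87.75 mm²); Taking the intersection: the 6.5×13.5 cube at (4, -2.5) partially overlaps the r=12 sphere; clipping to the common part keeps 69.56 mm² — area = 69.56 mm². Overall, the cross-section is a single solid region. Net area = 69.56 mm².

69.56 mm²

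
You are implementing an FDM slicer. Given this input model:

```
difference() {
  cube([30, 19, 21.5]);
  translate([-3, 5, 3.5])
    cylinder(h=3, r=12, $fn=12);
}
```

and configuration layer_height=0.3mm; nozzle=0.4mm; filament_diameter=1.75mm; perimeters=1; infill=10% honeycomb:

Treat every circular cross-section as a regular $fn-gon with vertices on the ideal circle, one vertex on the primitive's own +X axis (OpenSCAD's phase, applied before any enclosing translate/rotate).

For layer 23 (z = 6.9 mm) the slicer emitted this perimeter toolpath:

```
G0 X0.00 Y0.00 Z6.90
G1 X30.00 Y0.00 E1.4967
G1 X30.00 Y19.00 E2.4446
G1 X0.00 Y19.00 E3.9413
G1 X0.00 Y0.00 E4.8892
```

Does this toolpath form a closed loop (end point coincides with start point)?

Start point (G0): (0.00, 0.00). End point (last G1): the path returns to the start — closed.

yes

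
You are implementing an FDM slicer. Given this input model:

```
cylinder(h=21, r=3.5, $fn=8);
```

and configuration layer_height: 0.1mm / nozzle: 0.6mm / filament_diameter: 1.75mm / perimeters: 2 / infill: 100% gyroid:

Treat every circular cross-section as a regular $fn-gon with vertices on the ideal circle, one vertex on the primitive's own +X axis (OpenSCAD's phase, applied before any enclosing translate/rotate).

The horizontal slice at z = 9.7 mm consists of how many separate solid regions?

At z = 9.7 mm: the cylinder: section is a regular 8-gon, circumradius r=3.5. The result has 1 disconnected region.

1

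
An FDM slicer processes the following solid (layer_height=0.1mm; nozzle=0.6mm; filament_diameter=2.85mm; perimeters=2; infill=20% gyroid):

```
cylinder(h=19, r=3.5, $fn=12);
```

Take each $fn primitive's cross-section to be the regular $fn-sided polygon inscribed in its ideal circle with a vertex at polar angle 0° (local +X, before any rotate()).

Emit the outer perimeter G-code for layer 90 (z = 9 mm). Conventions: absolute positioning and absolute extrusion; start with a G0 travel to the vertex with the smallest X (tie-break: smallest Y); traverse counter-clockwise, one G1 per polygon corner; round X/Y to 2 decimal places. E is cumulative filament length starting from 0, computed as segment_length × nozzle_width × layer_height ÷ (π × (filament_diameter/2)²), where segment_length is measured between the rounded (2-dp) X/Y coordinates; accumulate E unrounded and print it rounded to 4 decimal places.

G0 X-3.50 Y0.00 Z9.00
G1 X-3.03 Y-1.75 E0.0170
G1 X-1.75 Y-3.03 E0.0341
G1 X0.00 Y-3.50 E0.0511
G1 X1.75 Y-3.03 E0.0682
G1 X3.03 Y-1.75 E0.0852
G1 X3.50 Y0.00 E0.1022
G1 X3.03 Y1.75 E0.1193
G1 X1.75 Y3.03 E0.1363
G1 X0.00 Y3.50 E0.1533
G1 X-1.75 Y3.03 E0.1704
G1 X-3.03 Y1.75 E0.1874
G1 X-3.50 Y0.00 E0.2044

At z = 9 mm: the r=3.5 cylinder contributes a regular 12-gon of circumradius 3.5. The outline is a single polygon with 12 vertices. Extrusion per mm of travel: 0.6 × 0.1 / (π × 1.425²) = 0.009405. Accumulating E over each segment gives final E = 0.2044.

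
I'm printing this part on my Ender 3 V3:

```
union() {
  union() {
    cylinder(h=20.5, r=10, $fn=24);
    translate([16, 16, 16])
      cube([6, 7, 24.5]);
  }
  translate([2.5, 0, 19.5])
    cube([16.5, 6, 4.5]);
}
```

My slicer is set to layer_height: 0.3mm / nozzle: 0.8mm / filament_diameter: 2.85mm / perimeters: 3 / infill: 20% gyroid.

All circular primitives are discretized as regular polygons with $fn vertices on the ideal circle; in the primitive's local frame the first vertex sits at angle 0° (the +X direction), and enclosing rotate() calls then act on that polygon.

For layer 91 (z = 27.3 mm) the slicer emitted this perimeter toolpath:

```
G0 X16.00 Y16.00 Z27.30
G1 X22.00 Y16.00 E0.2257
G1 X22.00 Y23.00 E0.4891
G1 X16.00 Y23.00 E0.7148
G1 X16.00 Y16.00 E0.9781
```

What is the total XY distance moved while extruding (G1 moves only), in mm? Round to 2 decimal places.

Sum the Euclidean lengths of each G1 segment: total = 26.00 mm.

26.00 mm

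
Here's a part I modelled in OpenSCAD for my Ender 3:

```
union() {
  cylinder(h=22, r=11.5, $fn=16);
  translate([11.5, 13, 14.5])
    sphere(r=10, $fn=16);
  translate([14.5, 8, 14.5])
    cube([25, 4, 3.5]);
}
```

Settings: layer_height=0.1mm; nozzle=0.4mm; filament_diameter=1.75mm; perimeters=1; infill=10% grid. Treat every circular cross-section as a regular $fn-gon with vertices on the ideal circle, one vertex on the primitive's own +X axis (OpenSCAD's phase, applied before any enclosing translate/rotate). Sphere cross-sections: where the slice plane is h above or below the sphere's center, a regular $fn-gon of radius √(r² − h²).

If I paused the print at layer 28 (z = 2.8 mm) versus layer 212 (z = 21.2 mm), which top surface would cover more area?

layer 212 (z = 21.2 mm)

Layer 28 (z = 2.8): the cylinder: section is a regular 16-gon, circumradius r=11.5 (area = (16/2)·11.500²·sin(360°/16) = 404.88 mm²); the sphere at (11.5, 13) is not intersected at this z (|z−center|=11.700 > r=10); the cube at (14.5, 8) does not reach this height (z outside [14.5, 18]); Taking the union: only the r=11.5 cylinder is present, so the union is just that shape — area = 404.88 mm². So its area = 404.88 mm². Layer 212 (z = 21.2): the r=11.5 cylinder gives a regular 16-gon of circumradius 11.5 (constant along its height) (area = (16/2)·11.500²·sin(360°/16) = 404.88 mm²); the sphere at (11.5, 13): section is a regular 16-gon, circumradius = √(r²−h²) = √(10²−6.7²) = 7.424 (area = (16/2)·7.424²·sin(360°/16) = 168.72 mm²); the cube at (14.5, 8) does not reach this height (z outside [14.5, 18]); Combining (union): the regions partially overlap — summed areas 573.60 mm² minus the doubly-counted overlap 5.96 mm² gives 567.64 mm² — area = 567.64 mm². So its area = 567.64 mm². Layer 212 is larger (567.64 vs 404.88 mm²).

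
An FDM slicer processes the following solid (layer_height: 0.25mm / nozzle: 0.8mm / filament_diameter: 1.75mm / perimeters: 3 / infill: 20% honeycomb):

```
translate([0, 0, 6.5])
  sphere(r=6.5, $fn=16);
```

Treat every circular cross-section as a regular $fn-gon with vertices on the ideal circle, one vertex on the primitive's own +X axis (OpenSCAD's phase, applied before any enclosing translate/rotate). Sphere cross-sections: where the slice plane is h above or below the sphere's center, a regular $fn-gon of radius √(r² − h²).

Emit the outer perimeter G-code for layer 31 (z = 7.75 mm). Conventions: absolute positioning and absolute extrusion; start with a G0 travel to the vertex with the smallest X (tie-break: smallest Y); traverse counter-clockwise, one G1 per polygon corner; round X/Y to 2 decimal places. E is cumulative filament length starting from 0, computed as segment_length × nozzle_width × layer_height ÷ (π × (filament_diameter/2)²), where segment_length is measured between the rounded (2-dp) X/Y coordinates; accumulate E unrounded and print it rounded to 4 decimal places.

G0 X-6.38 Y0.00 Z7.75
G1 X-5.89 Y-2.44 E0.2069
G1 X-4.51 Y-4.51 E0.4138
G1 X-2.44 Y-5.89 E0.6207
G1 X0.00 Y-6.38 E0.8276
G1 X2.44 Y-5.89 E1.0345
G1 X4.51 Y-4.51 E1.2414
G1 X5.89 Y-2.44 E1.4483
G1 X6.38 Y0.00 E1.6552
G1 X5.89 Y2.44 E1.8621
G1 X4.51 Y4.51 E2.0690
G1 X2.44 Y5.89 E2.2759
G1 X0.00 Y6.38 E2.4828
G1 X-2.44 Y5.89 E2.6897
G1 X-4.51 Y4.51 E2.8966
G1 X-5.89 Y2.44 E3.1035
G1 X-6.38 Y0.00 E3.3104

At z = 7.75 mm: the sphere: section is a regular 16-gon, circumradius = √(r²−h²) = √(6.5²−1.25²) = 6.379. The outline is a single polygon with 16 vertices. Extrusion per mm of travel: 0.8 × 0.25 / (π × 0.875²) = 0.083150. Accumulating E over each segment gives final E = 3.3104.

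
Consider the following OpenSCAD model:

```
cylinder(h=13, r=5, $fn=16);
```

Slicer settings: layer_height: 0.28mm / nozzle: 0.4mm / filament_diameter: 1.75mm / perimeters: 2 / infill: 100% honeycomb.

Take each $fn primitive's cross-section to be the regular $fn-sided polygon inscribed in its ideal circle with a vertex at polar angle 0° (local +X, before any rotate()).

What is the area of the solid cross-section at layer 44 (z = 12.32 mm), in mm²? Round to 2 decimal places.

At z = 12.32 mm: the r=5 cylinder contributes a regular 16-gon of circumradius 5 (area = (16/2)·5.000²·sin(360°/16) = 76.54 mm²). Overall, the cross-section is a single solid region. Net area = 76.54 mm².

76.54 mm²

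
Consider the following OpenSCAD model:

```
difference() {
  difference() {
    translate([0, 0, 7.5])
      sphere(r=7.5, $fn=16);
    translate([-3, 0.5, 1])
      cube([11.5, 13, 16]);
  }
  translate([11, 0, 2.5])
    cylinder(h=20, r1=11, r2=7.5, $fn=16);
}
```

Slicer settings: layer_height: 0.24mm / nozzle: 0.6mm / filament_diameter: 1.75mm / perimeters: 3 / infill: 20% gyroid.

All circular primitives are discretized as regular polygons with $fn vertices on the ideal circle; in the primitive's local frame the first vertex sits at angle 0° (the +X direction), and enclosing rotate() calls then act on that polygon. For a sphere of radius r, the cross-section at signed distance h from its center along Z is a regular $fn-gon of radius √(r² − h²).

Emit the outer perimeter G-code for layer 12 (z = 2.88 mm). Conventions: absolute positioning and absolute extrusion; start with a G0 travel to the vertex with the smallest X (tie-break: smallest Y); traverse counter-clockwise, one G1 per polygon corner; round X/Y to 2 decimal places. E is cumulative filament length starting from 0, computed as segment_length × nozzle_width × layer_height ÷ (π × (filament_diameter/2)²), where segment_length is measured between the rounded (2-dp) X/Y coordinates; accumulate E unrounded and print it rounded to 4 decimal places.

At z = 2.88 mm: the sphere: section is a regular 16-gon, circumradius = √(r²−h²) = √(7.5²−4.62²) = 5.908; the cube at (-3, 0.5) (footprint 11.5×13) is included at this height; After the difference (first − rest): starting from the r=7.5 sphere, the 11.5×13 cube at (-3, 0.5) partially overlaps it — only the 38.99 mm² overlap (of its 149.50 mm²) is removed, clipping the outline — 1 connected region; the cone at (11, 0) (r1=11→r2=7.5) has section circumradius 10.934 here — a regular 16-gon; Subtracting the remaining from the first: starting from the result so far, the cone at (11, 0) partially overlaps it — only the 25.39 mm² overlap (of its 365.97 mm²) is removed, clipping the outline — 1 connected region. The outline is a single polygon with 13 vertices. Extrusion per mm of travel: 0.6 × 0.24 / (π × 0.875²) = 0.059868. Accumulating E over each segment gives final E = 1.8644.

G0 X-5.91 Y0.00 Z2.88
G1 X-5.46 Y-2.26 E0.1380
G1 X-4.18 Y-4.18 E0.2761
G1 X-2.26 Y-5.46 E0.4143
G1 X0.00 Y-5.91 E0.5522
G1 X1.81 Y-5.55 E0.6627
G1 X0.90 Y-4.18 E0.7612
G1 X0.07 Y0.00 E1.0163
G1 X0.17 Y0.50 E1.0468
G1 X-3.00 Y0.50 E1.2366
G1 X-3.00 Y4.96 E1.5036
G1 X-4.18 Y4.18 E1.5883
G1 X-5.46 Y2.26 E1.7265
G1 X-5.91 Y0.00 E1.8644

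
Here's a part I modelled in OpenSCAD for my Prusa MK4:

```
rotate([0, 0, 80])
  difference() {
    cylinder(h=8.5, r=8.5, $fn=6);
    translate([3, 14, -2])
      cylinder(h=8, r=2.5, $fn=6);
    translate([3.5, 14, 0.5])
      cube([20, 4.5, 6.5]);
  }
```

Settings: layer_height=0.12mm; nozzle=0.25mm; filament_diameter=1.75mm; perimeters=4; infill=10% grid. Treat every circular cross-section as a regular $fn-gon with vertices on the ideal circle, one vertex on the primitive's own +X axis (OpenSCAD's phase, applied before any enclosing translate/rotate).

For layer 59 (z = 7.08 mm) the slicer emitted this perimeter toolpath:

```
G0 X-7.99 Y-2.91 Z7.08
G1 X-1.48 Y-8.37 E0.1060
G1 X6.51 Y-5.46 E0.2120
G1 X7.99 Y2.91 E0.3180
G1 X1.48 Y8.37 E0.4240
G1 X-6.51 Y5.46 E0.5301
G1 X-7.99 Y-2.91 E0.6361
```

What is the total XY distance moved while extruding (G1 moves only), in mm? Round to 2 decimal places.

Sum the Euclidean lengths of each G1 segment: total = 51.00 mm.

51.00 mm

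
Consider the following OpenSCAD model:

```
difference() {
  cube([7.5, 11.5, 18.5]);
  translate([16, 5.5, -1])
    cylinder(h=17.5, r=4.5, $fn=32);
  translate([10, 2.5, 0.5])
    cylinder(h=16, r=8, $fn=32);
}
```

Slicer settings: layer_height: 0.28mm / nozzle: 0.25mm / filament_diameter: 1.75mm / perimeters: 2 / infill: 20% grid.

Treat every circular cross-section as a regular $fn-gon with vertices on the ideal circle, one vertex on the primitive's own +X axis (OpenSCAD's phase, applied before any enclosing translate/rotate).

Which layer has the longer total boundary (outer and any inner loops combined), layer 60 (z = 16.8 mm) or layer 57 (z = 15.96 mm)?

layer 60 (z = 16.8 mm)

Layer 60 (z = 16.8): the cube is present — its section is the full 7.5×11.5 rectangle (perimeter 38.00 mm); the cylinder at (16, 5.5) is not intersected at this z (z outside [-1, 16.5]); the cylinder at (10, 2.5) is absent (z outside [0.5, 16.5]); After the difference (first − rest): none of the subtracted shapes is present at this height, so the 7.5×11.5 cube is unchanged — boundary = 38.00 mm. So its perimeter = 38.00 mm. Layer 57 (z = 15.96): the 7.5×11.5 cube contributes its full rectangle (perimeter 38.00 mm); the r=4.5 cylinder at (16, 5.5) gives a regular 32-gon of circumradius 4.5 (constant along its height) (perimeter = 2·32·4.500·sin(180°/32) = 28.23 mm); the cylinder at (10, 2.5): section is a regular 32-gon, circumradius r=8 (perimeter = 2·32·8.000·sin(180°/32) = 50.18 mm); After the difference (first − rest): starting from the 7.5×11.5 cube, the r=4.5 cylinder at (16, 5.5) misses the remaining region (no effect); the r=8 cylinder at (10, 2.5) partially overlaps it — only the 43.69 mm² overlap (of its 199.77 mm²) is removed, clipping the outline — boundary = 35.42 mm. So its perimeter = 35.42 mm. Layer 60 is larger (38.00 vs 35.42 mm).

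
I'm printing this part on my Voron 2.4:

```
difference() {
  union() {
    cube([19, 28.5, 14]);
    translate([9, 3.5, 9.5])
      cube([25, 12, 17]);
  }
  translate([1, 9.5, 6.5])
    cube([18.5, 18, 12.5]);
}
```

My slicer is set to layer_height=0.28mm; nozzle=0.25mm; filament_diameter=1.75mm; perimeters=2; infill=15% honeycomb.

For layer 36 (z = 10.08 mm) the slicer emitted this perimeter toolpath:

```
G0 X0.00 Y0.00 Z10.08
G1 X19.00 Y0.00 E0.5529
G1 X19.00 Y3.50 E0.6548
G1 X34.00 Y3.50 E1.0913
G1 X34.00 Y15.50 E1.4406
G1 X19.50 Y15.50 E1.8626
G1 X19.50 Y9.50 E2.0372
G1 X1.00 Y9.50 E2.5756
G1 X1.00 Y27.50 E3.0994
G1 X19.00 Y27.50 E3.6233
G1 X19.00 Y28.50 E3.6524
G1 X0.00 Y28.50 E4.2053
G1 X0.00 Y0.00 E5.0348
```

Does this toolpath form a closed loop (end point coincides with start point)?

yes

Start point (G0): (0.00, 0.00). End point (last G1): the path returns to the start — closed.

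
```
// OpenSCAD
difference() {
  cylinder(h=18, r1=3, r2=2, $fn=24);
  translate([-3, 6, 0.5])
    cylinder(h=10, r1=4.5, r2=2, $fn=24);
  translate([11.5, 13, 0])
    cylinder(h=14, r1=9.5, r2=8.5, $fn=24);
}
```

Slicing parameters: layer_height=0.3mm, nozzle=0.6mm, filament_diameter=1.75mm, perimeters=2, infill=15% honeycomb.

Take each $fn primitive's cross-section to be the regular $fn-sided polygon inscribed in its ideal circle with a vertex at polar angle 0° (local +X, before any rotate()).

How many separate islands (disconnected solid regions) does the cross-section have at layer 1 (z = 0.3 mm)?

1

At z = 0.3 mm: the cone (r1=3→r2=2) has section circumradius 2.983 here — a regular 24-gon; the cone at (-3, 6) is not intersected at this z (z outside [0.5, 10.5]); the cone at (11.5, 13): at t=0.021 of its height the radius interpolates to r₁+(r₂−r₁)t = 9.479, giving a regular 24-gon of that circumradius; After the difference (first − rest): starting from the cone, the cone at (11.5, 13) misses the remaining region (no effect) — 1 connected region. Overall, the cross-section is a single solid region. Island count = 1.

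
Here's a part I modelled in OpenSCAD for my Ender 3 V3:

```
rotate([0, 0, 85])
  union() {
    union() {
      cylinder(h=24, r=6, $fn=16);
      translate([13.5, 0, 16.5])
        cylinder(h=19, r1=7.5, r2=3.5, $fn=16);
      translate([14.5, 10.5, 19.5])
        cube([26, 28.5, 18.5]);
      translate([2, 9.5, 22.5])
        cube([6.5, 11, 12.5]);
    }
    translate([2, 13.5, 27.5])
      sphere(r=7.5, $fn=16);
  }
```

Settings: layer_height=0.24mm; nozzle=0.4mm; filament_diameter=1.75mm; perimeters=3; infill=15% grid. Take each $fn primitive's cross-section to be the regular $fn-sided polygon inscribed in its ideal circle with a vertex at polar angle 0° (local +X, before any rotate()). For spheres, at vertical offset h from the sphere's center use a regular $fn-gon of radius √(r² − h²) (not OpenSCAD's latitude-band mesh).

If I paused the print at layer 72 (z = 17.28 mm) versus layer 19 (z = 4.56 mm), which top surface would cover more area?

layer 72 (z = 17.28 mm)

Layer 72 (z = 17.28): the r=6 cylinder gives a regular 16-gon of circumradius 6 (constant along its height) (area = (16/2)·6.000²·sin(360°/16) = 110.21 mm²); the cone at (13.5, 0) contributes a regular 16-gon of circumradius 7.336 (interpolated between r1=7.5 and r2=3.5 at t=0.041) (area = (16/2)·7.336²·sin(360°/16) = 164.75 mm²); the cube at (14.5, 10.5) is not intersected at this z (z outside [19.5, 38]); the cube at (2, 9.5) does not reach this height (z outside [22.5, 35]); Combining (union): the 2 present regions are separate (no shared area or edge), so areas and boundary lengths simply add and each stays a separate island — area = 274.96 mm²; the sphere at (2, 13.5) is absent (|z−center|=10.220 > r=7.5); Taking the union: only that combined region is present, so the union is just that shape — area = 274.96 mm²; (rotated 85° about Z; rotation is an isometry so areas/perimeters/island counts are preserved). So its area = 274.96 mm². Layer 19 (z = 4.56): the r=6 cylinder gives a regular 16-gon of circumradius 6 (constant along its height) (area = (16/2)·6.000²·sin(360°/16) = 110.21 mm²); the cone at (13.5, 0) does not reach this height (z outside [16.5, 35.5]); the cube at (14.5, 10.5) is absent (z outside [19.5, 38]); the cube at (2, 9.5) is absent (z outside [22.5, 35]); Taking the union: only the r=6 cylinder is present, so the union is just that shape — area = 110.21 mm²; the sphere at (2, 13.5) is not intersected at this z (|z−center|=22.940 > r=7.5); Merging all regions: only that combined region is present, so the union is just that shape — area = 110.21 mm²; (rotated 85° about Z; rotation is an isometry so areas/perimeters/island counts are preserved). So its area = 110.21 mm². Layer 72 is larger (274.96 vs 110.21 mm²).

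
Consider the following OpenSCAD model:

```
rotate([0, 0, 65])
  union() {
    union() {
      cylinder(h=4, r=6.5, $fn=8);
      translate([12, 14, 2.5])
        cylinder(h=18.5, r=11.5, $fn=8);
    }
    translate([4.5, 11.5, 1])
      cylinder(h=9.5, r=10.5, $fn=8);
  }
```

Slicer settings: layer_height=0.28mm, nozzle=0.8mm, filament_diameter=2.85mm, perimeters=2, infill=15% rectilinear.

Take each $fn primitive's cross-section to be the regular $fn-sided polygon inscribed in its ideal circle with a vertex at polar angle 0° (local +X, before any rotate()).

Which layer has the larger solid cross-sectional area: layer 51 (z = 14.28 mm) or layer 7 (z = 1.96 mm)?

layer 7 (z = 1.96 mm)

Layer 51 (z = 14.28): the cylinder is not intersected at this z (z outside [0, 4]); the r=11.5 cylinder at (12, 14) contributes a regular 8-gon of circumradius 11.5 (area = (8/2)·11.500²·sin(360°/8) = 374.06 mm²); Merging all regions: only the r=11.5 cylinder at (12, 14) is present, so the union is just that shape — area = 374.06 mm²; the cylinder at (4.5, 11.5) is not intersected at this z (z outside [1, 10.5]); Taking the union: only that combined region is present, so the union is just that shape — area = 374.06 mm²; (whole slice rotated 65° about Z — lengths, areas and connectivity unchanged). So its area = 374.06 mm². Layer 7 (z = 1.96): the r=6.5 cylinder contributes a regular 8-gon of circumradius 6.5 (area = (8/2)·6.500²·sin(360°/8) = 119.50 mm²); the cylinder at (12, 14) is not intersected at this z (z outside [2.5, 21]); Merging all regions: only the r=6.5 cylinder is present, so the union is just that shape — area = 119.50 mm²; the r=10.5 cylinder at (4.5, 11.5) contributes a regular 8-gon of circumradius 10.5 (area = (8/2)·10.500²·sin(360°/8) = 311.83 mm²); Combining (union): the regions partially overlap — summed areas 431.34 mm² minus the doubly-counted overlap 26.30 mm² gives 405.04 mm² — area = 405.04 mm²; (whole slice rotated 65° about Z — lengths, areas and connectivity unchanged). So its area = 405.04 mm². Layer 7 is larger (405.04 vs 374.06 mm²).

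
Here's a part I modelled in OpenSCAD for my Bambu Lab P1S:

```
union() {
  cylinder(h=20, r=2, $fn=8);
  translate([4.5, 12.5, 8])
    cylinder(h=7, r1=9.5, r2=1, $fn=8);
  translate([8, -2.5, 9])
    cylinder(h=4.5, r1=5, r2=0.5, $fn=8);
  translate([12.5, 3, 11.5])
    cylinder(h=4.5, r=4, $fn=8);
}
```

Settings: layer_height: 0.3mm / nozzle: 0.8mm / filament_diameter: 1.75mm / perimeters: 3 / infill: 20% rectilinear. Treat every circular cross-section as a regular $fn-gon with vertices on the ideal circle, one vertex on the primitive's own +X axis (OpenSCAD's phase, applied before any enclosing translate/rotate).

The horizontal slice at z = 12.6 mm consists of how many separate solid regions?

At z = 12.6 mm: the r=2 cylinder contributes a regular 8-gon of circumradius 2; the cone at (4.5, 12.5) (r1=9.5→r2=1) has section circumradius 3.914 here — a regular 8-gon; the cone at (8, -2.5) contributes a regular 8-gon of circumradius 1.400 (interpolated between r1=5 and r2=0.5 at t=0.800); the cylinder at (12.5, 3): section is a regular 8-gon, circumradius r=4; Taking the union: the 4 present regions are separate (no shared area or edge), so areas and boundary lengths simply add and each stays a separate island — 4 connected regions. The result has 4 disconnected regions.

4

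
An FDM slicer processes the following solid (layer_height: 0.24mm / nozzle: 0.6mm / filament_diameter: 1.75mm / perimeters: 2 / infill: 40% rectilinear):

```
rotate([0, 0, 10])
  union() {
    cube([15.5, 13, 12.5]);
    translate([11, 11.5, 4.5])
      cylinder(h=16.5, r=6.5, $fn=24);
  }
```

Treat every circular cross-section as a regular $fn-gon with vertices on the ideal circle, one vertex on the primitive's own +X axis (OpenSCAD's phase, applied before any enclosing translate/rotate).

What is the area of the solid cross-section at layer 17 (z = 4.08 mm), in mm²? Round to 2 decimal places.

201.50 mm²

At z = 4.08 mm: the cube is present — its section is the full 15.5×13 rectangle (area 201.50 mm²); the cylinder at (11, 11.5) does not reach this height (z outside [4.5, 21]); Combining (union): only the 15.5×13 cube is present, so the union is just that shape — area = 201.50 mm²; (rotated 10° about Z; rotation is an isometry so areas/perimeters/island counts are preserved). Overall, the cross-section is a single solid region. Net area = 201.50 mm².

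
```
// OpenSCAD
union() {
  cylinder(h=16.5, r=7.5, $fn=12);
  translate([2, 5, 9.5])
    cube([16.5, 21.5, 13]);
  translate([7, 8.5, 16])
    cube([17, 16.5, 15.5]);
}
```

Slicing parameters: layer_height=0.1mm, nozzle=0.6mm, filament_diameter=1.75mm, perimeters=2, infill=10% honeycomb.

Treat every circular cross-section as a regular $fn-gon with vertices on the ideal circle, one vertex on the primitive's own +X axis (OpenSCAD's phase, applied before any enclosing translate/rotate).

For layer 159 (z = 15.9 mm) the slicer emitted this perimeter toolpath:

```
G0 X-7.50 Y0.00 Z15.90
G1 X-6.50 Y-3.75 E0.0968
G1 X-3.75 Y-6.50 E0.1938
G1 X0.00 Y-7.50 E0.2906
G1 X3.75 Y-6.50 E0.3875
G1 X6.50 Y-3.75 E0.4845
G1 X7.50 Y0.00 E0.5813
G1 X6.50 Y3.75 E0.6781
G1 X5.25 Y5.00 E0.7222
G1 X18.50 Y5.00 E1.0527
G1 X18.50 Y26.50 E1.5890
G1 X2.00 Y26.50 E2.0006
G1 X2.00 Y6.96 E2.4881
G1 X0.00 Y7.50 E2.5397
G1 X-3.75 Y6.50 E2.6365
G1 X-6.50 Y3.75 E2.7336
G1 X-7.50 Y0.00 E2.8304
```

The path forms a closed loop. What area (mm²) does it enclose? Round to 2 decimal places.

Apply the shoelace formula to the sequence of (X, Y) vertices; enclosed area = 519.46 mm².

519.46 mm²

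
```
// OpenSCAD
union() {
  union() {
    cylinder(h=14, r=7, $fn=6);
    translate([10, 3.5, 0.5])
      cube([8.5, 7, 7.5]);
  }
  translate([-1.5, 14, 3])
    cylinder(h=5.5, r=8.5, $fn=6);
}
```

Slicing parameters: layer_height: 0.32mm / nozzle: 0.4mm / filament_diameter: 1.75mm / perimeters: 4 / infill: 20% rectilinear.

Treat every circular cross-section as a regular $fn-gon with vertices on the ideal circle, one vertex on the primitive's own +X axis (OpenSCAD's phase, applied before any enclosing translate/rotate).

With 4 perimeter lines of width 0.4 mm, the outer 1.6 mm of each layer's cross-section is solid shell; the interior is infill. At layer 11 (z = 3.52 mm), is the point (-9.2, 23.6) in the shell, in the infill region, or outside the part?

outside

At z = 3.52 mm: the cylinder: section is a regular 6-gon, circumradius r=7; the cube at (10, 3.5) (footprint 8.5×7) is included at this height; Combining (union): the 2 present regions are separate (no shared area or edge), so areas and boundary lengths simply add and each stays a separate island — 2 connected regions; the r=8.5 cylinder at (-1.5, 14) gives a regular 6-gon of circumradius 8.5 (constant along its height); Merging all regions: the 2 present regions are separate (no shared area or edge), so areas and boundary lengths simply add and each stays a separate island — 3 connected regions. Overall, the cross-section has 3 separate islands. The nearest boundary edge runs (-5.75, 21.36)→(2.75, 21.36); distance from the point to it = 4.11 mm. The point is not inside any of the regions above, so it lies outside the cross-section (4.11 mm from the nearest boundary).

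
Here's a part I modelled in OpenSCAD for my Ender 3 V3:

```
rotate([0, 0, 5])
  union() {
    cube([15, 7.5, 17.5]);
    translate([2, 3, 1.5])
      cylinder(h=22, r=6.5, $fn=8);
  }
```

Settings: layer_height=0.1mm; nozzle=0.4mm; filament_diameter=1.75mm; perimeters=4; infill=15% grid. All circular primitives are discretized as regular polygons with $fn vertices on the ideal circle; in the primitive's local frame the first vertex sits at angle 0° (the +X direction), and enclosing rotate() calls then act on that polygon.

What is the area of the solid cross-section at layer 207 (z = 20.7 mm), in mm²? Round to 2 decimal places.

119.50 mm²

At z = 20.7 mm: the cube is absent (z outside [0, 17.5]); the r=6.5 cylinder at (2, 3) gives a regular 8-gon of circumradius 6.5 (constant along its height) (area = (8/2)·6.500²·sin(360°/8) = 119.50 mm²); Taking the union: only the r=6.5 cylinder at (2, 3) is present, so the union is just that shape — area = 119.50 mm²; (whole slice rotated 5° about Z — lengths, areas and connectivity unchanged). Overall, the cross-section is a single solid region. Net area = 119.50 mm².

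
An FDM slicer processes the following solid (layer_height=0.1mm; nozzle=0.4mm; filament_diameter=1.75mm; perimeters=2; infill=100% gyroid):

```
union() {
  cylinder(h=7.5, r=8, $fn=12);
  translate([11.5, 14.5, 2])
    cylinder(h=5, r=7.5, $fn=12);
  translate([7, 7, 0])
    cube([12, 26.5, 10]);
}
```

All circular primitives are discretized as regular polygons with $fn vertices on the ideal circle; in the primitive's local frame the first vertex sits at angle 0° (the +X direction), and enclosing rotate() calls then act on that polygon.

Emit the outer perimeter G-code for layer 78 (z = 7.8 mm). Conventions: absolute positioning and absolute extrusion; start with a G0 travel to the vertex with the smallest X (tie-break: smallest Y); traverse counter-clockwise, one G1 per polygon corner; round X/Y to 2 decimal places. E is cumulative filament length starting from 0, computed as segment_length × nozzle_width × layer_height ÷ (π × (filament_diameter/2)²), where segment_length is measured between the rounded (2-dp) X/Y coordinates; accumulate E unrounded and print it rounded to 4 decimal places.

At z = 7.8 mm: the cylinder is absent (z outside [0, 7.5]); the cylinder at (11.5, 14.5) does not reach this height (z outside [2, 7]); the 12×26.5 cube at (7, 7) contributes its full rectangle; Merging all regions: only the 12×26.5 cube at (7, 7) is present, so the union is just that shape — 1 connected region. The outline is a single polygon with 4 vertices. Extrusion per mm of travel: 0.4 × 0.1 / (π × 0.875²) = 0.016630. Accumulating E over each segment gives final E = 1.2805.

G0 X7.00 Y7.00 Z7.80
G1 X19.00 Y7.00 E0.1996
G1 X19.00 Y33.50 E0.6403
G1 X7.00 Y33.50 E0.8398
G1 X7.00 Y7.00 E1.2805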